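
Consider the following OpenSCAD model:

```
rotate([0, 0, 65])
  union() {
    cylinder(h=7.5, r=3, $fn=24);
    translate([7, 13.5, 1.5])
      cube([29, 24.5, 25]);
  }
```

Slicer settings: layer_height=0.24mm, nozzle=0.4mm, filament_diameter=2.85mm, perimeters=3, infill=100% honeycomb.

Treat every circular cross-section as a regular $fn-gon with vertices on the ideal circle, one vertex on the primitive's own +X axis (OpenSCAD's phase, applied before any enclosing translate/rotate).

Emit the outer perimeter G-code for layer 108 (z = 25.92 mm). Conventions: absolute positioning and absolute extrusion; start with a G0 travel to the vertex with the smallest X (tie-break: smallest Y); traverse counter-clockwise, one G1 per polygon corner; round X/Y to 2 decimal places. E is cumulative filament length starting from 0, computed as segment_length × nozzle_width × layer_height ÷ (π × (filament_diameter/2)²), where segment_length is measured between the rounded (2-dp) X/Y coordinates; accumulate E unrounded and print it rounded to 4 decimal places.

G0 X-31.48 Y22.40 Z25.92
G1 X-9.28 Y12.05 E0.3686
G1 X2.98 Y38.33 E0.8050
G1 X-19.23 Y48.69 E1.1738
G1 X-31.48 Y22.40 E1.6103

At z = 25.92 mm: the cylinder is not intersected at this z (z outside [0, 7.5]); the cube at (7, 13.5) (footprint 29×24.5) is included at this height; Taking the union: only the 29×24.5 cube at (7, 13.5) is present, so the union is just that shape — 1 connected region; (rotated 65° about Z; rotation is an isometry so areas/perimeters/island counts are preserved). The outline is a single polygon with 4 vertices. Extrusion per mm of travel: 0.4 × 0.24 / (π × 1.425²) = 0.015048. Accumulating E over each segment gives final E = 1.6103.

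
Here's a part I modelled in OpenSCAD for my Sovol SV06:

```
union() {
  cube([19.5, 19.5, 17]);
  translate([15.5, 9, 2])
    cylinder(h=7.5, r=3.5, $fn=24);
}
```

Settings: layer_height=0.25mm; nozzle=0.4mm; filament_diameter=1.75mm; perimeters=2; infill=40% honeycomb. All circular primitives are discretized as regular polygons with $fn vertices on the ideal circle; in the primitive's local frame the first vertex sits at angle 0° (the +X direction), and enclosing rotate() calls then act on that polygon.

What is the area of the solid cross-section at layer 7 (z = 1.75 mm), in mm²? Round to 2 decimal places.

380.25 mm²

At z = 1.75 mm: the cube (footprint 19.5×19.5) is included at this height (area 380.25 mm²); the cylinder at (15.5, 9) does not reach this height (z outside [2, 9.5]); Taking the union: only the 19.5×19.5 cube is present, so the union is just that shape — area = 380.25 mm². Overall, the cross-section is a single solid region. Net area = 380.25 mm².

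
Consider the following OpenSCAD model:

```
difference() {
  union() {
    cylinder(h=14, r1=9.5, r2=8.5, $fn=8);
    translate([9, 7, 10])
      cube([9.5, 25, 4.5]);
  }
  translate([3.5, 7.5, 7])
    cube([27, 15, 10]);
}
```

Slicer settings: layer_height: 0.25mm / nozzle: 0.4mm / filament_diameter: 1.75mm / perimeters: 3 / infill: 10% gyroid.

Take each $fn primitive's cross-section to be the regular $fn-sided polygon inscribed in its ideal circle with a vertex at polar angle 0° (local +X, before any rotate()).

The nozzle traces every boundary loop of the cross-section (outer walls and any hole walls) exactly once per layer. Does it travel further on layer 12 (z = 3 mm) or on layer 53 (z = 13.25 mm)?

Layer 12 (z = 3): the cone contributes a regular 8-gon of circumradius 9.286 (interpolated between r1=9.5 and r2=8.5 at t=0.214) (perimeter = 2·8·9.286·sin(180°/8) = 56.86 mm); the cube at (9, 7) is absent (z outside [10, 14.5]); Merging all regions: only the cone is present, so the union is just that shape — boundary = 56.86 mm; the cube at (3.5, 7.5) is absent (z outside [7, 17]); Subtracting the remaining from the first: none of the subtracted shapes is present at this height, so that combined region is unchanged — boundary = 56.86 mm. So its perimeter = 56.86 mm. Layer 53 (z = 13.25): the cone: at t=0.946 of its height the radius interpolates to r₁+(r₂−r₁)t = 8.554, giving a regular 8-gon of that circumradius (perimeter = 2·8·8.554·sin(180°/8) = 52.37 mm); the cube at (9, 7) is present — its section is the full 9.5×25 rectangle (perimeter 69.00 mm); Merging all regions: the 2 present regions are separate (no shared area or edge), so areas and boundary lengths simply add and each stays a separate island — boundary = 121.37 mm; the cube at (3.5, 7.5) is present — its section is the full 27×15 rectangle (perimeter 84.00 mm); Taking the first minus the rest: starting from the result so far, the 27×15 cube at (3.5, 7.5) partially overlaps it — only the 142.50 mm² overlap (of its 405.00 mm²) is removed, clipping the outline — boundary = 110.37 mm. So its perimeter = 110.37 mm. Layer 53 is larger (110.37 vs 56.86 mm).

layer 53 (z = 13.25 mm)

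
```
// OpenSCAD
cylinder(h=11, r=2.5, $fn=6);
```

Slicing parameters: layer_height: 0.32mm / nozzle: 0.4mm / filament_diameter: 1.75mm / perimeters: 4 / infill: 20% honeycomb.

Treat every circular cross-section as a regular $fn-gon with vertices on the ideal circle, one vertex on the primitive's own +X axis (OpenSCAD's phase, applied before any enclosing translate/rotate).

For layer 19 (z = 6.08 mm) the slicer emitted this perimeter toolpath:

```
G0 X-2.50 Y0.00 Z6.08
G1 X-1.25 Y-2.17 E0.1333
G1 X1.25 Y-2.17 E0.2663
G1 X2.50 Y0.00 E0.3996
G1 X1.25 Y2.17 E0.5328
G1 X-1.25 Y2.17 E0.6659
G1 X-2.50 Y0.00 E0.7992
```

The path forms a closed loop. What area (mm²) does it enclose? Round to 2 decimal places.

Apply the shoelace formula to the sequence of (X, Y) vertices; enclosed area = 16.27 mm².

16.27 mm²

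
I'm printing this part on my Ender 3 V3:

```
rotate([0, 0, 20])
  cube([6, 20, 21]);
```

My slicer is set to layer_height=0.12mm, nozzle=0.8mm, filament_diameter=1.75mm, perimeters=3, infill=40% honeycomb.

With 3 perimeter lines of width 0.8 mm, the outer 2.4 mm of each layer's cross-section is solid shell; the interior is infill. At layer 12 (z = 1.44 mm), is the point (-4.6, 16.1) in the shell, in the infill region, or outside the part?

shell

At z = 1.44 mm: the cube is present — its section is the full 6×20 rectangle; (whole slice rotated 20° about Z — lengths, areas and connectivity unchanged). Overall, the cross-section is a single solid region. Undo the 20° rotation: the query point maps to (1.184, 16.702) in the un-rotated model frame. The nearest boundary edge runs (0.00, 20.00)→(0.00, 0.00); distance from the point to it = 1.18 mm. The point is inside the cross-section, 1.18 mm from the nearest boundary — within the 2.4 mm shell band (3 × 0.8).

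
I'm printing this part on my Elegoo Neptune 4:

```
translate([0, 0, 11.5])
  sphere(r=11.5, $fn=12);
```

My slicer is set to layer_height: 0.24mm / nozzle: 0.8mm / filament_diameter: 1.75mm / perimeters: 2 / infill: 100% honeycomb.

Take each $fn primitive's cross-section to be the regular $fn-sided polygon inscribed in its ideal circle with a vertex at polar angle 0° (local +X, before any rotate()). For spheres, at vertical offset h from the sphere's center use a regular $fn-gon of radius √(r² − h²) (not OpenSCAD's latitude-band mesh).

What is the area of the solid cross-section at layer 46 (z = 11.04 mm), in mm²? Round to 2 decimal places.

At z = 11.04 mm: the r=11.5 sphere slices to a regular 12-gon of circumradius 11.491 (√(r²−h²) with h=0.46 from center) (area = (12/2)·11.491²·sin(360°/12) = 396.12 mm²). Overall, the cross-section is a single solid region. Net area = 396.12 mm².

396.12 mm²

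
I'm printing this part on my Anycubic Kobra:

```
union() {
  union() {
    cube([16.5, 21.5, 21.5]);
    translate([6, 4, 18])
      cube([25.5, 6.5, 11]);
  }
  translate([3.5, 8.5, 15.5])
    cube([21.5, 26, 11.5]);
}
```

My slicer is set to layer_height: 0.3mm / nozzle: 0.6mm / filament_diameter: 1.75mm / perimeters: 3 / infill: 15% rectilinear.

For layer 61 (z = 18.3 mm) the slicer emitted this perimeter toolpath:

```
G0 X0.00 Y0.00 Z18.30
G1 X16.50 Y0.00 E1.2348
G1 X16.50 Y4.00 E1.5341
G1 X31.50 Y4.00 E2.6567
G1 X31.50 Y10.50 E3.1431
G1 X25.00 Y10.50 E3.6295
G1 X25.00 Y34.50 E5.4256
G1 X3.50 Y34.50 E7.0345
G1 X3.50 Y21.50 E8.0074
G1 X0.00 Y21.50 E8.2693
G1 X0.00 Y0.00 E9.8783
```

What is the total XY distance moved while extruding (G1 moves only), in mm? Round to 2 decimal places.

132.00 mm

Sum the Euclidean lengths of each G1 segment: total = 132.00 mm.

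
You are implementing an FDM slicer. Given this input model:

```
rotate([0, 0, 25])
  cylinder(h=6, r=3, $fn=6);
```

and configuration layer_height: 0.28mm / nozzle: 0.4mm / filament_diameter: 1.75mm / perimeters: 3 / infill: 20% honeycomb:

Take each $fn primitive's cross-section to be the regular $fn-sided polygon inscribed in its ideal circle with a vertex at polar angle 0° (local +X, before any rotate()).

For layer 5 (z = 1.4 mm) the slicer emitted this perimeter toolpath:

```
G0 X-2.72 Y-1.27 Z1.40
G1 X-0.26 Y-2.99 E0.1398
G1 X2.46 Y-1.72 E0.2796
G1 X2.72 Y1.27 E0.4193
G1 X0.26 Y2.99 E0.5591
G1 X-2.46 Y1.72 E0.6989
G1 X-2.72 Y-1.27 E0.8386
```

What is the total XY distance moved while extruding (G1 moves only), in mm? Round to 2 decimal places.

18.01 mm

Sum the Euclidean lengths of each G1 segment: total = 18.01 mm.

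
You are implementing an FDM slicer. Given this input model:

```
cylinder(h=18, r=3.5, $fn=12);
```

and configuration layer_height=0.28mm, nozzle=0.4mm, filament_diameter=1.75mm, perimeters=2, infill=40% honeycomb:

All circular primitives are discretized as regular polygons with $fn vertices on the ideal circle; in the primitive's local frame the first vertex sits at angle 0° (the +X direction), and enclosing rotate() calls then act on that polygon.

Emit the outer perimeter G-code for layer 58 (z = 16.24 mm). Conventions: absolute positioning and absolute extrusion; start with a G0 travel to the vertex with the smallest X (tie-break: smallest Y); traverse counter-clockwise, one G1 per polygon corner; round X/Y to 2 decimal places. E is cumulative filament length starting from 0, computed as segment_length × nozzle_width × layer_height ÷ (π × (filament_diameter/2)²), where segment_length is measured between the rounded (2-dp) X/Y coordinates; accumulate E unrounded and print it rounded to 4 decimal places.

G0 X-3.50 Y0.00 Z16.24
G1 X-3.03 Y-1.75 E0.0844
G1 X-1.75 Y-3.03 E0.1687
G1 X0.00 Y-3.50 E0.2530
G1 X1.75 Y-3.03 E0.3374
G1 X3.03 Y-1.75 E0.4217
G1 X3.50 Y0.00 E0.5061
G1 X3.03 Y1.75 E0.5905
G1 X1.75 Y3.03 E0.6747
G1 X0.00 Y3.50 E0.7591
G1 X-1.75 Y3.03 E0.8435
G1 X-3.03 Y1.75 E0.9278
G1 X-3.50 Y0.00 E1.0122

At z = 16.24 mm: the r=3.5 cylinder gives a regular 12-gon of circumradius 3.5 (constant along its height). The outline is a single polygon with 12 vertices. Extrusion per mm of travel: 0.4 × 0.28 / (π × 0.875²) = 0.046564. Accumulating E over each segment gives final E = 1.0122.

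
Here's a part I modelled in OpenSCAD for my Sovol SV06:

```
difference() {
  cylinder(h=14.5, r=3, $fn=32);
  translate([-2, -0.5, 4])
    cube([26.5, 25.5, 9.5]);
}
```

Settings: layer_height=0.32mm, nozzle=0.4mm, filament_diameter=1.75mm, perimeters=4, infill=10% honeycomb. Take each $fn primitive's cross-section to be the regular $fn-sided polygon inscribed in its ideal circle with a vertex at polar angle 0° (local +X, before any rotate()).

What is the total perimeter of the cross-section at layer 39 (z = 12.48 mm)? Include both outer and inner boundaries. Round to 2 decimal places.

At z = 12.48 mm: the cylinder: section is a regular 32-gon, circumradius r=3 (perimeter = 2·32·3.000·sin(180°/32) = 18.82 mm); the 26.5×25.5 cube at (-2, -0.5) contributes its full rectangle (perimeter 104.00 mm); Subtracting the remaining from the first: starting from the r=3 cylinder, the 26.5×25.5 cube at (-2, -0.5) partially overlaps it — only the 15.01 mm² overlap (of its 675.75 mm²) is removed, clipping the outline — boundary = 19.09 mm. Overall, the cross-section is a single solid region. Total boundary length (outer) = 19.09 mm.

19.09 mm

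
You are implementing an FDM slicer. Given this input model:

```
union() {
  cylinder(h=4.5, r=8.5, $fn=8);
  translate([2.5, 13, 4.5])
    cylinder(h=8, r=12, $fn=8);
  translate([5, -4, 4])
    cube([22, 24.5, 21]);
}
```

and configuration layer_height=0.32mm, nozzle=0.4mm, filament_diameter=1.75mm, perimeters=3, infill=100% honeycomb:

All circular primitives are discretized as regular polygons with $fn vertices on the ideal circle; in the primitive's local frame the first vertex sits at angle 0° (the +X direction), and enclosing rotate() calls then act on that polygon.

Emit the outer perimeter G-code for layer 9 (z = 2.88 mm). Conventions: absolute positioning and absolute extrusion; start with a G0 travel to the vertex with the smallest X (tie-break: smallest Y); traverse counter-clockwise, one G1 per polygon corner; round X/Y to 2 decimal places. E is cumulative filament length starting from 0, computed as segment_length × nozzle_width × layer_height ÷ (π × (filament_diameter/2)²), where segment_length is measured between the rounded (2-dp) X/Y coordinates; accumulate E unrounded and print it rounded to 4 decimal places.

At z = 2.88 mm: the r=8.5 cylinder contributes a regular 8-gon of circumradius 8.5; the cylinder at (2.5, 13) is absent (z outside [4.5, 12.5]); the cube at (5, -4) does not reach this height (z outside [4, 25]); Merging all regions: only the r=8.5 cylinder is present, so the union is just that shape — 1 connected region. The outline is a single polygon with 8 vertices. Extrusion per mm of travel: 0.4 × 0.32 / (π × 0.875²) = 0.053216. Accumulating E over each segment gives final E = 2.7695.

G0 X-8.50 Y0.00 Z2.88
G1 X-6.01 Y-6.01 E0.3462
G1 X0.00 Y-8.50 E0.6924
G1 X6.01 Y-6.01 E1.0386
G1 X8.50 Y0.00 E1.3848
G1 X6.01 Y6.01 E1.7310
G1 X0.00 Y8.50 E2.0772
G1 X-6.01 Y6.01 E2.4233
G1 X-8.50 Y0.00 E2.7695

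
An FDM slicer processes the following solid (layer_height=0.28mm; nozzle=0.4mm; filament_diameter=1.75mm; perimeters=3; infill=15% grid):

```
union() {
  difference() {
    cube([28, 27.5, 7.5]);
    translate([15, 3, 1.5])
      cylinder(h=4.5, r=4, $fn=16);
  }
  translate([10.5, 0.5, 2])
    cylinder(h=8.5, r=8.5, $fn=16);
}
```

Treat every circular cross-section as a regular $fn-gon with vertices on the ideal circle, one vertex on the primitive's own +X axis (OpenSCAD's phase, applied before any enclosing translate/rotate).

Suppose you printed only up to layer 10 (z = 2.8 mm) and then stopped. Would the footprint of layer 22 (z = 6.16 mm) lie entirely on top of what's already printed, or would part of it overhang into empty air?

Compare the two slices. At z = 2.8: the cube (footprint 28×27.5) is included at this height (area 770.00 mm²); the cylinder at (15, 3): section is a regular 16-gon, circumradius r=4 (area = (16/2)·4.000²·sin(360°/16) = 48.98 mm²); Subtracting the remaining from the first: starting from the 28×27.5 cube (770.00 mm²), the r=4 cylinder at (15, 3) partially overlaps it — only the 45.66 mm² overlap (of its 48.98 mm²) is removed, clipping the outline — area = 724.34 mm²; the r=8.5 cylinder at (10.5, 0.5) contributes a regular 16-gon of circumradius 8.5 (area = (16/2)·8.500²·sin(360°/16) = 221.19 mm²); Taking the union: the regions partially overlap — summed areas 945.53 mm² minus the doubly-counted overlap 76.18 mm² gives 869.35 mm² — area = 869.35 mm². At z = 6.16: the cube (footprint 28×27.5) is included at this height (area 770.00 mm²); the cylinder at (15, 3) does not reach this height (z outside [1.5, 6]); After the difference (first − rest): none of the subtracted shapes is present at this height, so the 28×27.5 cube is unchanged — area = 770.00 mm²; the r=8.5 cylinder at (10.5, 0.5) gives a regular 16-gon of circumradius 8.5 (constant along its height) (area = (16/2)·8.500²·sin(360°/16) = 221.19 mm²); Merging all regions: the regions partially overlap — summed areas 991.19 mm² minus the doubly-counted overlap 119.05 mm² gives 872.15 mm² — area = 872.15 mm². Checking containment: at z = 6.16 the cross-section extends beyond the z = 2.8 cross-section by about 2.80 mm².

part overhangs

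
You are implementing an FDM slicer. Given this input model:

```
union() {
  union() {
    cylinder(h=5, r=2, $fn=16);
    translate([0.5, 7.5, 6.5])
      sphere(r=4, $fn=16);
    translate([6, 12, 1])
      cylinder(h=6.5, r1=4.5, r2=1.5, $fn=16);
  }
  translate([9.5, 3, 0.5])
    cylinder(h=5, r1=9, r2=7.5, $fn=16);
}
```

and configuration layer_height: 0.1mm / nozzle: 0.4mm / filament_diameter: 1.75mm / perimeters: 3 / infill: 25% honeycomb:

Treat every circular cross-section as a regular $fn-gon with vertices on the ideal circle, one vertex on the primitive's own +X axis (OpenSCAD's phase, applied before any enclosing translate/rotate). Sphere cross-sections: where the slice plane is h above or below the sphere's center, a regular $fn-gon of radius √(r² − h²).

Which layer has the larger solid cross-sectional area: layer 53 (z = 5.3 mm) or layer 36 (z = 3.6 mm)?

Layer 53 (z = 5.3): the cylinder does not reach this height (z outside [0, 5]); the sphere at (0.5, 7.5): section is a regular 16-gon, circumradius = √(r²−h²) = √(4²−1.2²) = 3.816 (area = (16/2)·3.816²·sin(360°/16) = 44.57 mm²); the cone at (6, 12) (r1=4.5→r2=1.5) has section circumradius 2.515 here — a regular 16-gon (area = (16/2)·2.515²·sin(360°/16) = 19.37 mm²); Taking the union: the 2 present regions are separate (no shared area or edge), so areas and boundary lengths simply add and each stays a separate island — area = 63.95 mm²; the cone at (9.5, 3) (r1=9→r2=7.5) has section circumradius 7.560 here — a regular 16-gon (area = (16/2)·7.560²·sin(360°/16) = 174.97 mm²); Combining (union): the regions partially overlap — summed areas 238.92 mm² minus the doubly-counted overlap 4.08 mm² gives 234.84 mm² — area = 234.84 mm². So its area = 234.84 mm². Layer 36 (z = 3.6): the cylinder: section is a regular 16-gon, circumradius r=2 (area = (16/2)·2.000²·sin(360°/16) = 12.25 mm²); the sphere at (0.5, 7.5): section is a regular 16-gon, circumradius = √(r²−h²) = √(4²−2.9²) = 2.755 (area = (16/2)·2.755²·sin(360°/16) = 23.24 mm²); the cone at (6, 12) (r1=4.5→r2=1.5) has section circumradius 3.300 here — a regular 16-gon (area = (16/2)·3.300²·sin(360°/16) = 33.34 mm²); Merging all regions: the 3 present regions are separate (no shared area or edge), so areas and boundary lengths simply add and each stays a separate island — area = 68.82 mm²; the cone at (9.5, 3): at t=0.620 of its height the radius interpolates to r₁+(r₂−r₁)t = 8.070, giving a regular 16-gon of that circumradius (area = (16/2)·8.070²·sin(360°/16) = 199.38 mm²); Merging all regions: the regions partially overlap — summed areas 268.20 mm² minus the doubly-counted overlap 6.64 mm² gives 261.56 mm² — area = 261.56 mm². So its area = 261.56 mm². Layer 36 is larger (261.56 vs 234.84 mm²).

layer 36 (z = 3.6 mm)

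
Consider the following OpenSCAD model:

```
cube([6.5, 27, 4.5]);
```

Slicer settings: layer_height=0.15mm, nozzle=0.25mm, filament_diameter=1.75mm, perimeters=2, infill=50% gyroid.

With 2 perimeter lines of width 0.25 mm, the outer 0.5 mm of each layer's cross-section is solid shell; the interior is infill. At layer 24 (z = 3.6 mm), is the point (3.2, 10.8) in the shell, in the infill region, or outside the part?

At z = 3.6 mm: the cube (footprint 6.5×27) is included at this height. Overall, the cross-section is a single solid region. The nearest boundary edge runs (0.00, 27.00)→(0.00, 0.00); distance from the point to it = 3.20 mm. The point is inside the cross-section and 3.20 mm from the nearest boundary — more than the 0.5 mm shell width (2 × 0.25), so it's in the infill interior.

infill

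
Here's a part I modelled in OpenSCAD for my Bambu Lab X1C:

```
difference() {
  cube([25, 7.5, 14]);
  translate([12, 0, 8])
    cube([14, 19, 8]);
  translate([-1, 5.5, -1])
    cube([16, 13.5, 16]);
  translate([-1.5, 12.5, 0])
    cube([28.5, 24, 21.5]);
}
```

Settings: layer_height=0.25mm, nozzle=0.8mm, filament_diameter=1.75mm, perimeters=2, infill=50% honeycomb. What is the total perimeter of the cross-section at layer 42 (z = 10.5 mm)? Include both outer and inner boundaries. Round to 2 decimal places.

At z = 10.5 mm: the cube (footprint 25×7.5) is included at this height (perimeter 65.00 mm); the cube at (12, 0) (footprint 14×19) is included at this height (perimeter 66.00 mm); the cube at (-1, 5.5) is present — its section is the full 16×13.5 rectangle (perimeter 59.00 mm); the 28.5×24 cube at (-1.5, 12.5) contributes its full rectangle (perimeter 105.00 mm); Subtracting the remaining from the first: starting from the 25×7.5 cube, the 14×19 cube at (12, 0) partially overlaps it — only the 97.50 mm² overlap (of its 266.00 mm²) is removed, clipping the outline; the 16×13.5 cube at (-1, 5.5) partially overlaps it — only the 24.00 mm² overlap (of its 216.00 mm²) is removed, clipping the outline; the 28.5×24 cube at (-1.5, 12.5) misses the remaining region (no effect) — boundary = 35.00 mm. Overall, the cross-section is a single solid region. Total boundary length (outer) = 35.00 mm.

35.00 mm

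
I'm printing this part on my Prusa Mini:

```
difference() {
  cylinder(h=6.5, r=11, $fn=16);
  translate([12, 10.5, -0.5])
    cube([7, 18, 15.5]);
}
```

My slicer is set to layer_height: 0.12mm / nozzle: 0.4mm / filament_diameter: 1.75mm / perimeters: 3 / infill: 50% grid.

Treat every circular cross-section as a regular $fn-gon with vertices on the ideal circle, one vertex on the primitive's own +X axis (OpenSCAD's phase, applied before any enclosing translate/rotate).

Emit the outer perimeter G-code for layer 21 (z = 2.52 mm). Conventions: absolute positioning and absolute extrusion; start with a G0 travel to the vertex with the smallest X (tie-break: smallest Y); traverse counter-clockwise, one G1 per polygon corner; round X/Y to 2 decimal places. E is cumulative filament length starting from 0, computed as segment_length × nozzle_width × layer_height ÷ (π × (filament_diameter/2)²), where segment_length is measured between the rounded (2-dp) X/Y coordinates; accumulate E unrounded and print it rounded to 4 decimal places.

At z = 2.52 mm: the r=11 cylinder contributes a regular 16-gon of circumradius 11; the 7×18 cube at (12, 10.5) contributes its full rectangle; Subtracting the remaining from the first: starting from the r=11 cylinder, the 7×18 cube at (12, 10.5) misses the remaining region (no effect) — 1 connected region. The outline is a single polygon with 16 vertices. Extrusion per mm of travel: 0.4 × 0.12 / (π × 0.875²) = 0.019956. Accumulating E over each segment gives final E = 1.3704.

G0 X-11.00 Y0.00 Z2.52
G1 X-10.16 Y-4.21 E0.0857
G1 X-7.78 Y-7.78 E0.1713
G1 X-4.21 Y-10.16 E0.2569
G1 X0.00 Y-11.00 E0.3426
G1 X4.21 Y-10.16 E0.4283
G1 X7.78 Y-7.78 E0.5139
G1 X10.16 Y-4.21 E0.5995
G1 X11.00 Y0.00 E0.6852
G1 X10.16 Y4.21 E0.7709
G1 X7.78 Y7.78 E0.8565
G1 X4.21 Y10.16 E0.9421
G1 X0.00 Y11.00 E1.0278
G1 X-4.21 Y10.16 E1.1134
G1 X-7.78 Y7.78 E1.1991
G1 X-10.16 Y4.21 E1.2847
G1 X-11.00 Y0.00 E1.3704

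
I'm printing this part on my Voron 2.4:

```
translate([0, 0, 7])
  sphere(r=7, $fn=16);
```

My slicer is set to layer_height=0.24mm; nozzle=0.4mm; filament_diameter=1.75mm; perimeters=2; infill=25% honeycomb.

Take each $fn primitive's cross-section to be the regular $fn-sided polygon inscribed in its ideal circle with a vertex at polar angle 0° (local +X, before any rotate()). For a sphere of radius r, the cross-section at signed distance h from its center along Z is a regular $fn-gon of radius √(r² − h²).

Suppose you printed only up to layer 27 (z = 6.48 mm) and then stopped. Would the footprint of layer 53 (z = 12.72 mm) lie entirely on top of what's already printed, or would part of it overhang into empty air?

Compare the two slices. At z = 6.48: the r=7 sphere contributes a regular 16-gon of circumradius √(7²−0.52²) = 6.981 (area = (16/2)·6.981²·sin(360°/16) = 149.18 mm²). At z = 12.72: the r=7 sphere slices to a regular 16-gon of circumradius 4.035 (√(r²−h²) with h=5.72 from center) (area = (16/2)·4.035²·sin(360°/16) = 49.85 mm²). Checking containment: the cross-section at z = 12.72 is a subset of the cross-section at z = 6.48.

entirely on top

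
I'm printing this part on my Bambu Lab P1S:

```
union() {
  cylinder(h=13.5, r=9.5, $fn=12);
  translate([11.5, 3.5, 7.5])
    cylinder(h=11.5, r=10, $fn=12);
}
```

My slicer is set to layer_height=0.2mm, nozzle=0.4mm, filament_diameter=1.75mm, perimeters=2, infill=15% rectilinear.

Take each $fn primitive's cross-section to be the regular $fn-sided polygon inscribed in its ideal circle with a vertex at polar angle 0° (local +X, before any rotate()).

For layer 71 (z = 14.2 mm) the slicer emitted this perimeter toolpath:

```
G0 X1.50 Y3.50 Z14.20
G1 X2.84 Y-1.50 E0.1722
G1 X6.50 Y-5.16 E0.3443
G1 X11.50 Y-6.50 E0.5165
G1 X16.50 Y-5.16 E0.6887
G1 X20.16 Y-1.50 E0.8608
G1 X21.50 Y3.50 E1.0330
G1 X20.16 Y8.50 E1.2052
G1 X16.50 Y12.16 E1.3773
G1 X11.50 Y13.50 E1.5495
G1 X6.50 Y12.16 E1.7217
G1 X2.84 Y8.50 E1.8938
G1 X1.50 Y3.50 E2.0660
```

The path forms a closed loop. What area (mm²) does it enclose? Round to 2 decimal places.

Apply the shoelace formula to the sequence of (X, Y) vertices; enclosed area = 299.99 mm².

299.99 mm²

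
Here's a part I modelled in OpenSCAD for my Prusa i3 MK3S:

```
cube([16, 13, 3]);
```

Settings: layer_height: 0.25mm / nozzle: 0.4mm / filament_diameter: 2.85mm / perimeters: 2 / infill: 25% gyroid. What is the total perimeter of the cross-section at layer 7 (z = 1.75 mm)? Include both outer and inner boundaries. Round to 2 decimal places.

At z = 1.75 mm: the cube (footprint 16×13) is included at this height (perimeter 58.00 mm). Overall, the cross-section is a single solid region. Total boundary length (outer) = 58.00 mm.

58.00 mm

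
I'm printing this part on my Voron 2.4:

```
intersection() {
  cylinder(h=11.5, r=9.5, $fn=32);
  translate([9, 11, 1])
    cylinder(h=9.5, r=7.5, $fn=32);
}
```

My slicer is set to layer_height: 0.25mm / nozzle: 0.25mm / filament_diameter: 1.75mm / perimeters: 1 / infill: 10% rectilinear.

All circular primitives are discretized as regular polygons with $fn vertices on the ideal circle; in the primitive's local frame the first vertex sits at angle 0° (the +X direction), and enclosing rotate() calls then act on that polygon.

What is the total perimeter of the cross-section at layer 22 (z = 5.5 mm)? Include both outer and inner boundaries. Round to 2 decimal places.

At z = 5.5 mm: the cylinder: section is a regular 32-gon, circumradius r=9.5 (perimeter = 2·32·9.500·sin(180°/32) = 59.59 mm); the cylinder at (9, 11): section is a regular 32-gon, circumradius r=7.5 (perimeter = 2·32·7.500·sin(180°/32) = 47.05 mm); Keeping only the common overlap: the r=7.5 cylinder at (9, 11) partially overlaps the r=9.5 cylinder; clipping to the common part keeps 16.96 mm² — boundary = 19.47 mm. Overall, the cross-section is a single solid region. Total boundary length (outer) = 19.47 mm.

19.47 mm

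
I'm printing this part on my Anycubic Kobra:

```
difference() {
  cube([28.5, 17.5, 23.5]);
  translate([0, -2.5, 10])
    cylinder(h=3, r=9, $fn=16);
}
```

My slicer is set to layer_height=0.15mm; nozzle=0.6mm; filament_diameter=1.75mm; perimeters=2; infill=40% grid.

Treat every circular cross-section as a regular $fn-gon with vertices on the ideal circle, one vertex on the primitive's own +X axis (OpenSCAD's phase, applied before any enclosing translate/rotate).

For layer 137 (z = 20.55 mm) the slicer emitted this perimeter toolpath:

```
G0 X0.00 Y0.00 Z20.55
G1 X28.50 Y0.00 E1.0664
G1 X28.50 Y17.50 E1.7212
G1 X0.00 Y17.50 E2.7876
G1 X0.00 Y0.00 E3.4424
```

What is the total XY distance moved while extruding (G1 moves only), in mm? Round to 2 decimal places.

92.00 mm

Sum the Euclidean lengths of each G1 segment: total = 92.00 mm.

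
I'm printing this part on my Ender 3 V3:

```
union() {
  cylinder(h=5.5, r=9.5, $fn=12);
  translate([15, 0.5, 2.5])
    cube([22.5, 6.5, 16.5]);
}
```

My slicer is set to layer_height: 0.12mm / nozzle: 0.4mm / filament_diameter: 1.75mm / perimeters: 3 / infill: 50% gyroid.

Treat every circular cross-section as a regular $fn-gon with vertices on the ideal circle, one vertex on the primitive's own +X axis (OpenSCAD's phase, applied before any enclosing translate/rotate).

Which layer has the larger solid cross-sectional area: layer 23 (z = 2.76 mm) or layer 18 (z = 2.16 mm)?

layer 23 (z = 2.76 mm)

Layer 23 (z = 2.76): the r=9.5 cylinder gives a regular 12-gon of circumradius 9.5 (constant along its height) (area = (12/2)·9.500²·sin(360°/12) = 270.75 mm²); the cube at (15, 0.5) is present — its section is the full 22.5×6.5 rectangle (area 146.25 mm²); Taking the union: the 2 present regions are separate (no shared area or edge), so areas and boundary lengths simply add and each stays a separate island — area = 417.00 mm². So its area = 417.00 mm². Layer 18 (z = 2.16): the r=9.5 cylinder contributes a regular 12-gon of circumradius 9.5 (area = (12/2)·9.500²·sin(360°/12) = 270.75 mm²); the cube at (15, 0.5) is absent (z outside [2.5, 19]); Combining (union): only the r=9.5 cylinder is present, so the union is just that shape — area = 270.75 mm². So its area = 270.75 mm². Layer 23 is larger (417.00 vs 270.75 mm²).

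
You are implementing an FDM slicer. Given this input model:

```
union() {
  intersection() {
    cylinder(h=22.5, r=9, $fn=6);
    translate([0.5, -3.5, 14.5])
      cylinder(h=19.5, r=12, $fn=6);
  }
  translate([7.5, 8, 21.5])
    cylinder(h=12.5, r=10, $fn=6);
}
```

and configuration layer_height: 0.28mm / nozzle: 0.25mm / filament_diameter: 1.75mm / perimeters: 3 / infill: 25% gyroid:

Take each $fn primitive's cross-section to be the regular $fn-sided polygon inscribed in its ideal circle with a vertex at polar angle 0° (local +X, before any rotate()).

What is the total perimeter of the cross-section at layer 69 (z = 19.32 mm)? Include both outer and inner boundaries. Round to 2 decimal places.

At z = 19.32 mm: the r=9 cylinder contributes a regular 6-gon of circumradius 9 (perimeter = 2·6·9.000·sin(180°/6) = 54.00 mm); the r=12 cylinder at (0.5, -3.5) gives a regular 6-gon of circumradius 12 (constant along its height) (perimeter = 2·6·12.000·sin(180°/6) = 72.00 mm); Keeping only the common overlap: the r=12 cylinder at (0.5, -3.5) partially overlaps the r=9 cylinder; clipping to the common part keeps 201.86 mm² — boundary = 52.96 mm; the cylinder at (7.5, 8) is absent (z outside [21.5, 34]); Combining (union): only that combined region is present, so the union is just that shape — boundary = 52.96 mm. Overall, the cross-section is a single solid region. Total boundary length (outer) = 52.96 mm.

52.96 mm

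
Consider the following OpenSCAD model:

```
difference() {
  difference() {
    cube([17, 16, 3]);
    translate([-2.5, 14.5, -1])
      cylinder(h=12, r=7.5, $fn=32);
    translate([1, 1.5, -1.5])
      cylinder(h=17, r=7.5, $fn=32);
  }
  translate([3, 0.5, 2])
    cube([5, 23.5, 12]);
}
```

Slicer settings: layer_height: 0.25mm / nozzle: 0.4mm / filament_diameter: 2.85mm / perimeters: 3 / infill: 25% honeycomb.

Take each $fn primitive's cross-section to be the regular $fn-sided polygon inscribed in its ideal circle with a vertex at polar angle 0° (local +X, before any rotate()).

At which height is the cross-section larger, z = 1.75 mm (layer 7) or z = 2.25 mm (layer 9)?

Layer 7 (z = 1.75): the 17×16 cube contributes its full rectangle (area 272.00 mm²); the cylinder at (-2.5, 14.5): section is a regular 32-gon, circumradius r=7.5 (area = (32/2)·7.500²·sin(360°/32) = 175.58 mm²); the r=7.5 cylinder at (1, 1.5) gives a regular 32-gon of circumradius 7.5 (constant along its height) (area = (32/2)·7.500²·sin(360°/32) = 175.58 mm²); Subtracting the remaining from the first: starting from the 17×16 cube (272.00 mm²), the r=7.5 cylinder at (-2.5, 14.5) partially overlaps it — only the 32.95 mm² overlap (of its 175.58 mm²) is removed, clipping the outline; the r=7.5 cylinder at (1, 1.5) partially overlaps it — only the 61.86 mm² overlap (of its 175.58 mm²) is removed, clipping the outline — area = 177.19 mm²; the cube at (3, 0.5) is absent (z outside [2, 14]); Taking the first minus the rest: none of the subtracted shapes is present at this height, so that combined region is unchanged — area = 177.19 mm². So its area = 177.19 mm². Layer 9 (z = 2.25): the 17×16 cube contributes its full rectangle (area 272.00 mm²); the r=7.5 cylinder at (-2.5, 14.5) gives a regular 32-gon of circumradius 7.5 (constant along its height) (area = (32/2)·7.500²·sin(360°/32) = 175.58 mm²); the r=7.5 cylinder at (1, 1.5) gives a regular 32-gon of circumradius 7.5 (constant along its height) (area = (32/2)·7.500²·sin(360°/32) = 175.58 mm²); After the difference (first − rest): starting from the 17×16 cube (272.00 mm²), the r=7.5 cylinder at (-2.5, 14.5) partially overlaps it — only the 32.95 mm² overlap (of its 175.58 mm²) is removed, clipping the outline; the r=7.5 cylinder at (1, 1.5) partially overlaps it — only the 61.86 mm² overlap (of its 175.58 mm²) is removed, clipping the outline — area = 177.19 mm²; the 5×23.5 cube at (3, 0.5) contributes its full rectangle (area 117.50 mm²); After the difference (first − rest): starting from that combined region (177.19 mm²), the 5×23.5 cube at (3, 0.5) partially overlaps it — only the 34.46 mm² overlap (of its 117.50 mm²) is removed, clipping the outline — area = 142.73 mm². So its area = 142.73 mm². Layer 7 is larger (177.19 vs 142.73 mm²).

layer 7 (z = 1.75 mm)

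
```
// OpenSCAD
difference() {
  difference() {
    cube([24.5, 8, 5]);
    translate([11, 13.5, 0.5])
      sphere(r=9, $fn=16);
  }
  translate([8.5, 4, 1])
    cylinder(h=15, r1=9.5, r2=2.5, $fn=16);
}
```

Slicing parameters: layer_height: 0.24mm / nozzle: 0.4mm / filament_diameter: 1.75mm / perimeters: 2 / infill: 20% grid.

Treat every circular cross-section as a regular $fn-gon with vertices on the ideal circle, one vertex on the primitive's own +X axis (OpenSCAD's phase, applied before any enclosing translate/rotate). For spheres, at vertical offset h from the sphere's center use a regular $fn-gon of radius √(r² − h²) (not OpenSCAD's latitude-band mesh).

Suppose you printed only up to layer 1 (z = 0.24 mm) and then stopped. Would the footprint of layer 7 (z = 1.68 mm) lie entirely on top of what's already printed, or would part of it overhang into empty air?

entirely on top

Compare the two slices. At z = 0.24: the 24.5×8 cube contributes its full rectangle (area 196.00 mm²); the r=9 sphere at (11, 13.5) contributes a regular 16-gon of circumradius √(9²−0.26²) = 8.996 (area = (16/2)·8.996²·sin(360°/16) = 247.77 mm²); Taking the first minus the rest: starting from the 24.5×8 cube (196.00 mm²), the r=9 sphere at (11, 13.5) partially overlaps it — only the 32.93 mm² overlap (of its 247.77 mm²) is removed, clipping the outline — area = 163.07 mm²; the cone at (8.5, 4) is absent (z outside [1, 16]); Subtracting the remaining from the first: none of the subtracted shapes is present at this height, so the result so far is unchanged — area = 163.07 mm². At z = 1.68: the cube (footprint 24.5×8) is included at this height (area 196.00 mm²); the sphere at (11, 13.5): section is a regular 16-gon, circumradius = √(r²−h²) = √(9²−1.18²) = 8.922 (area = (16/2)·8.922²·sin(360°/16) = 243.72 mm²); Taking the first minus the rest: starting from the 24.5×8 cube (196.00 mm²), the r=9 sphere at (11, 13.5) partially overlaps it — only the 31.77 mm² overlap (of its 243.72 mm²) is removed, clipping the outline — area = 164.23 mm²; the cone at (8.5, 4) (r1=9.5→r2=2.5) has section circumradius 9.183 here — a regular 16-gon (area = (16/2)·9.183²·sin(360°/16) = 258.15 mm²); After the difference (first − rest): starting from that combined region (164.23 mm²), the cone at (8.5, 4) partially overlaps it — only the 106.79 mm² overlap (of its 258.15 mm²) is removed, clipping the outline — area = 57.44 mm². Checking containment: the cross-section at z = 1.68 is a subset of the cross-section at z = 0.24.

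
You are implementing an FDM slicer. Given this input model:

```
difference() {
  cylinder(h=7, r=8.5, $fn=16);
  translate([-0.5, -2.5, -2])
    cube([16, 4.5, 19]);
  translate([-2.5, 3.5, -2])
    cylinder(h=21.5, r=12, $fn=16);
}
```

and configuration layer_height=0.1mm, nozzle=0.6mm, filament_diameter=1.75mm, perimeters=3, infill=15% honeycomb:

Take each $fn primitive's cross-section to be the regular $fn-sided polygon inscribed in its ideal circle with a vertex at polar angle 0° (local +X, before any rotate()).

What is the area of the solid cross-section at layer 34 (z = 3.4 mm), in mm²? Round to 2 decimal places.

At z = 3.4 mm: the cylinder: section is a regular 16-gon, circumradius r=8.5 (area = (16/2)·8.500²·sin(360°/16) = 221.19 mm²); the cube at (-0.5, -2.5) (footprint 16×4.5) is included at this height (area 72.00 mm²); the r=12 cylinder at (-2.5, 3.5) contributes a regular 16-gon of circumradius 12 (area = (16/2)·12.000²·sin(360°/16) = 440.85 mm²); Taking the first minus the rest: starting from the r=8.5 cylinder (221.19 mm²), the 16×4.5 cube at (-0.5, -2.5) partially overlaps it — only the 39.48 mm² overlap (of its 72.00 mm²) is removed, clipping the outline; the r=12 cylinder at (-2.5, 3.5) partially overlaps it — only the 174.61 mm² overlap (of its 440.85 mm²) is removed, clipping the outline — area = 7.10 mm². Overall, the cross-section is a single solid region. Net area = 7.10 mm².

7.10 mm²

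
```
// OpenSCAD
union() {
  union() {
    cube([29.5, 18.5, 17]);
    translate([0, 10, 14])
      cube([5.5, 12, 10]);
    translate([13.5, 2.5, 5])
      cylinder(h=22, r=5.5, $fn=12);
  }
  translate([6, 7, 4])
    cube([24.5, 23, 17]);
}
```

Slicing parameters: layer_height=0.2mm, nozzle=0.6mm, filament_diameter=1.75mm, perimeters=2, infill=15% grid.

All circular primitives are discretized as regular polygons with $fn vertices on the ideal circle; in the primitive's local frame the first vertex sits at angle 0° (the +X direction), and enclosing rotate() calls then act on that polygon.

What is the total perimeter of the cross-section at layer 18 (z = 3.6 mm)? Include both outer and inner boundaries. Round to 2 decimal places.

96.00 mm

At z = 3.6 mm: the 29.5×18.5 cube contributes its full rectangle (perimeter 96.00 mm); the cube at (0, 10) does not reach this height (z outside [14, 24]); the cylinder at (13.5, 2.5) is not intersected at this z (z outside [5, 27]); Taking the union: only the 29.5×18.5 cube is present, so the union is just that shape — boundary = 96.00 mm; the cube at (6, 7) is not intersected at this z (z outside [4, 21]); Merging all regions: only the result so far is present, so the union is just that shape — boundary = 96.00 mm. Overall, the cross-section is a single solid region. Total boundary length (outer) = 96.00 mm.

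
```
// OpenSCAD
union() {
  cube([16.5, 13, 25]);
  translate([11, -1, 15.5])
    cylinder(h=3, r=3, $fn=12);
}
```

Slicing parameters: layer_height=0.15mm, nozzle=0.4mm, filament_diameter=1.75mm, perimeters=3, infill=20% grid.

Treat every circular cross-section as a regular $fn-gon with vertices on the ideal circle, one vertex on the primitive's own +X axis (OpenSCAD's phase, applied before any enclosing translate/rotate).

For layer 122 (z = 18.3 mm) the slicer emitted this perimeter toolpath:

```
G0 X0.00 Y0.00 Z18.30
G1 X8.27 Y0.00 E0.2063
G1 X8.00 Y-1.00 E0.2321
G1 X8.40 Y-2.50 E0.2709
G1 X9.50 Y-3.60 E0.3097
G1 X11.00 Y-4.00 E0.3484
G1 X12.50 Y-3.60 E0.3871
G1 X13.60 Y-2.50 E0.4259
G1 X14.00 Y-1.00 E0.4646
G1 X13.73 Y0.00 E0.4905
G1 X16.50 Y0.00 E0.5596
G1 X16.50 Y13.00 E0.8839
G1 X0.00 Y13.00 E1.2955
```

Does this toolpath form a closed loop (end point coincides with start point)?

Start point (G0): (0.00, 0.00). End point (last G1): the path does not return to the start — open.

no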